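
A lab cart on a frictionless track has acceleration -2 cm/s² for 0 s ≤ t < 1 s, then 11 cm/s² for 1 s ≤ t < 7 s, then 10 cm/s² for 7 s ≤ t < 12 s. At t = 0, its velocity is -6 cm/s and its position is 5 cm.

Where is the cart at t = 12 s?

563 cm

On each constant-a segment, Δv = aΔt and Δx = v₀Δt + ½aΔt²; chain segment to segment.
0–1 s: v starts -6 cm/s; Δx = -6·1 + ½·-2·1² = -7 cm; v ends -8 cm/s.
1–7 s: v starts -8 cm/s; Δx = -8·6 + ½·11·6² = 150 cm; v ends 58 cm/s.
7–12 s: v starts 58 cm/s; Δx = 58·5 + ½·10·5² = 415 cm; v ends 108 cm/s.
x(12) = 5 + Σ Δx = 563 cm.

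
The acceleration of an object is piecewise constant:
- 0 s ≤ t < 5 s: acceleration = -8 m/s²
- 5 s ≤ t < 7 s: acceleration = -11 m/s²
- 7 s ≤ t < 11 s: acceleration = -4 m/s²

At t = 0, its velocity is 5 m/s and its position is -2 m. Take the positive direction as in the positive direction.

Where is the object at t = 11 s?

-429 m

On each constant-a segment, Δv = aΔt and Δx = v₀Δt + ½aΔt²; chain segment to segment.
0–5 s: v starts 5 m/s; Δx = 5·5 + ½·-8·5² = -75 m; v ends -35 m/s.
5–7 s: v starts -35 m/s; Δx = -35·2 + ½·-11·2² = -92 m; v ends -57 m/s.
7–11 s: v starts -57 m/s; Δx = -57·4 + ½·-4·4² = -260 m; v ends -73 m/s.
x(11) = -2 + Σ Δx = -429 m.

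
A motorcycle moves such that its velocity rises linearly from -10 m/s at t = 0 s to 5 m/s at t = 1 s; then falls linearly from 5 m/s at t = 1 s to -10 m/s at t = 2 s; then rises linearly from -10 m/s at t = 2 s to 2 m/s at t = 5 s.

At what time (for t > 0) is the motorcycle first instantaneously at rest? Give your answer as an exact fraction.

v changes sign on 0–1 s (from -10 to 5); the graph is linear there, so v = 0 at t = 0 + (10)·(1 − 0)/(5 − -10) = 2/3 s.

t = 2/3 s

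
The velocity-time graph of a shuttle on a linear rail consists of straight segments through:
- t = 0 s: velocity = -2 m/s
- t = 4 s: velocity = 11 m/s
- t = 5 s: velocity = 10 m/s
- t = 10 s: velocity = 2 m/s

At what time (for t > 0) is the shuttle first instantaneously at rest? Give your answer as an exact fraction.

t = 8/13 s

v changes sign on 0–4 s (from -2 to 11); the graph is linear there, so v = 0 at t = 0 + (2)·(4 − 0)/(11 − -2) = 8/13 s.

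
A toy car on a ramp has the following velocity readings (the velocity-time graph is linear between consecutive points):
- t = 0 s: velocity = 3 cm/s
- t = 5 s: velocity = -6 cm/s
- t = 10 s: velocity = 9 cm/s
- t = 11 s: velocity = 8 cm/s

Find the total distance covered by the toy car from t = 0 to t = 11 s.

40.5 cm

Total distance travelled is ∫|v| dt — sum the magnitudes of each area piece.
0–5 s: v = 0 at t = 5/3 s; triangle areas 2.5 + 10 = 12.5 cm
5–10 s: v = 0 at t = 7 s; triangle areas 6 + 13.5 = 19.5 cm
10–11 s: |½(9 + 8)(1)| = 8.5 cm
Total distance = 40.5 cm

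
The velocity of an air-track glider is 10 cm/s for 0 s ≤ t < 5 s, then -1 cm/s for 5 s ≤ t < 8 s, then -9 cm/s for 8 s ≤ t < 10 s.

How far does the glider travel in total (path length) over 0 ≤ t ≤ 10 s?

Total distance travelled is ∫|v| dt — sum the magnitudes of each area piece.
0–5 s: |10| × 5 = 50 cm
5–8 s: |-1| × 3 = 3 cm
8–10 s: |-9| × 2 = 18 cm
Total distance = 71 cm

71 cm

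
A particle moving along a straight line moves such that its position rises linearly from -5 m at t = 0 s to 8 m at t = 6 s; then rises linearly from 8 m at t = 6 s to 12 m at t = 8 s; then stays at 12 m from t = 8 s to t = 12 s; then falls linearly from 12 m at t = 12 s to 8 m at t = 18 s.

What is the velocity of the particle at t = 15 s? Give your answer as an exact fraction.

Velocity is the slope of the x-t graph on 12–18 s: (8 − 12)/(18 − 12) = -2/3 m/s.

-2/3 m/s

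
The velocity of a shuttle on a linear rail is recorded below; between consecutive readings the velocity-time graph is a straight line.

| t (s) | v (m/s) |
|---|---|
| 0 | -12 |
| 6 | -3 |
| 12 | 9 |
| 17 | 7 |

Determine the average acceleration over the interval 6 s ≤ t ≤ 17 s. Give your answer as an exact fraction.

Average acceleration = Δv/Δt = (7 − -3)/(17 − 6) = 10/11 m/s².

10/11 m/s²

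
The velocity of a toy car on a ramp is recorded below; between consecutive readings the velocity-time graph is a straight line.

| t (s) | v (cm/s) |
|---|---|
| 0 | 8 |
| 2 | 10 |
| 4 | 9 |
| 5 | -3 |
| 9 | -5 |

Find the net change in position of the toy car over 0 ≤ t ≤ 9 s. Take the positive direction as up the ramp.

Displacement is the signed area under the v-t curve.
0–2 s: ½(8 + 10)(2) = 18 cm
2–4 s: ½(10 + 9)(2) = 19 cm
4–5 s: ½(9 + -3)(1) = 3 cm
5–9 s: ½(-3 + -5)(4) = -16 cm
Net displacement = 24 cm

24 cm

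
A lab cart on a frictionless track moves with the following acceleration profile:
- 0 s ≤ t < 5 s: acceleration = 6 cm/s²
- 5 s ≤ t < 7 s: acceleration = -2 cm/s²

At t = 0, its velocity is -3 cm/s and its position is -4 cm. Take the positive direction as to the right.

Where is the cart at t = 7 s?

106 cm

On each constant-a segment, Δv = aΔt and Δx = v₀Δt + ½aΔt²; chain segment to segment.
0–5 s: v starts -3 cm/s; Δx = -3·5 + ½·6·5² = 60 cm; v ends 27 cm/s.
5–7 s: v starts 27 cm/s; Δx = 27·2 + ½·-2·2² = 50 cm; v ends 23 cm/s.
x(7) = -4 + Σ Δx = 106 cm.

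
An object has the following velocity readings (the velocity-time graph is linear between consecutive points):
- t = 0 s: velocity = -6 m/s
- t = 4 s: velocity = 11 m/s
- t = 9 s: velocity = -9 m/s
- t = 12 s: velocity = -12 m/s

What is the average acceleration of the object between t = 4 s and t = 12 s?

-2.875 m/s²

Average acceleration = Δv/Δt = (-12 − 11)/(12 − 4) = -2.875 m/s².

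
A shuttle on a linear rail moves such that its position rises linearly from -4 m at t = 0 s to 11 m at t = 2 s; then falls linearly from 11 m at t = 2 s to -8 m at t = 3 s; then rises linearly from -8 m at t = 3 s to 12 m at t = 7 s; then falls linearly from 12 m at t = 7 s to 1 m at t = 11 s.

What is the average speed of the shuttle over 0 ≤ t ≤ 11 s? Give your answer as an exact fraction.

Average speed = (total path length)/(elapsed time); on a piecewise-linear x-t graph the path length is Σ|Δx|.
0–2 s: |Δx| = |11 − -4| = 15 m
2–3 s: |Δx| = |-8 − 11| = 19 m
3–7 s: |Δx| = |12 − -8| = 20 m
7–11 s: |Δx| = |1 − 12| = 11 m
Total path = 65 m; average speed = 65/11 = 65/11 m/s.

65/11 m/s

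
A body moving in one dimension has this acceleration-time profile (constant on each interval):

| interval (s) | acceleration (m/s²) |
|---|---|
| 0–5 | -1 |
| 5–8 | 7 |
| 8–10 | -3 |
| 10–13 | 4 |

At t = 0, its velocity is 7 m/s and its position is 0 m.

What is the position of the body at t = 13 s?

169 m

On each constant-a segment, Δv = aΔt and Δx = v₀Δt + ½aΔt²; chain segment to segment.
0–5 s: v starts 7 m/s; Δx = 7·5 + ½·-1·5² = 22.5 m; v ends 2 m/s.
5–8 s: v starts 2 m/s; Δx = 2·3 + ½·7·3² = 37.5 m; v ends 23 m/s.
8–10 s: v starts 23 m/s; Δx = 23·2 + ½·-3·2² = 40 m; v ends 17 m/s.
10–13 s: v starts 17 m/s; Δx = 17·3 + ½·4·3² = 69 m; v ends 29 m/s.
x(13) = 0 + Σ Δx = 169 m.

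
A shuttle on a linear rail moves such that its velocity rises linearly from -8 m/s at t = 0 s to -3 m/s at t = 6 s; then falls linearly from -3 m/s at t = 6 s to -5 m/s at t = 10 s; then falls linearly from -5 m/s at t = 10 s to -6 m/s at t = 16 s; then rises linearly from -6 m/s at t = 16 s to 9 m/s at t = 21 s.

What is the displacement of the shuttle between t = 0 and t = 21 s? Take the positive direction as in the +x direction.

Net displacement equals the area under the velocity-time graph (areas below the axis count negative).
0–6 s: ½(-8 + -3)(6) = -33 m
6–10 s: ½(-3 + -5)(4) = -16 m
10–16 s: ½(-5 + -6)(6) = -33 m
16–21 s: ½(-6 + 9)(5) = 7.5 m
Net displacement = -74.5 m

-74.5 m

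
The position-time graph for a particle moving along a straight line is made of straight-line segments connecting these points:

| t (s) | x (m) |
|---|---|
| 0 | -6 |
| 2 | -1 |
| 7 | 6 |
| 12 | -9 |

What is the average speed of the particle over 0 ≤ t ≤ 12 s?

2.25 m/s

Average speed = (total path length)/(elapsed time); on a piecewise-linear x-t graph the path length is Σ|Δx|.
0–2 s: |Δx| = |-1 − -6| = 5 m
2–7 s: |Δx| = |6 − -1| = 7 m
7–12 s: |Δx| = |-9 − 6| = 15 m
Total path = 27 m; average speed = 27/12 = 2.25 m/s.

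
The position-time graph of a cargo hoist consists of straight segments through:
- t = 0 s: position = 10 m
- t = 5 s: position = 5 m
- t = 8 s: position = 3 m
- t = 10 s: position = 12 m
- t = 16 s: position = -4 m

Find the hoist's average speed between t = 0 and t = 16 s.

Average speed = (total path length)/(elapsed time); on a piecewise-linear x-t graph the path length is Σ|Δx|.
0–5 s: |Δx| = |5 − 10| = 5 m
5–8 s: |Δx| = |3 − 5| = 2 m
8–10 s: |Δx| = |12 − 3| = 9 m
10–16 s: |Δx| = |-4 − 12| = 16 m
Total path = 32 m; average speed = 32/16 = 2 m/s.

2 m/s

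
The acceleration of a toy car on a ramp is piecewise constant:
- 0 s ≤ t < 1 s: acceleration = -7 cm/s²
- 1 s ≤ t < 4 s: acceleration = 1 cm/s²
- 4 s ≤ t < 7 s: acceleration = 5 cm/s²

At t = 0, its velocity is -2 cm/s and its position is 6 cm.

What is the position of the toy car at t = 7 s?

-17.5 cm

On each constant-a segment, Δv = aΔt and Δx = v₀Δt + ½aΔt²; chain segment to segment.
0–1 s: v starts -2 cm/s; Δx = -2·1 + ½·-7·1² = -5.5 cm; v ends -9 cm/s.
1–4 s: v starts -9 cm/s; Δx = -9·3 + ½·1·3² = -22.5 cm; v ends -6 cm/s.
4–7 s: v starts -6 cm/s; Δx = -6·3 + ½·5·3² = 4.5 cm; v ends 9 cm/s.
x(7) = 6 + Σ Δx = -17.5 cm.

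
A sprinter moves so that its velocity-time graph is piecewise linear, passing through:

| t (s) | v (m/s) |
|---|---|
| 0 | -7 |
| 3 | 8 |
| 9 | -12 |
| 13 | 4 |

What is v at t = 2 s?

On 0–3 s the graph is linear from -7 to 8 m/s: v(2) = -7 + (8 − -7)·(2 − 0)/(3 − 0) = 3 m/s.

3 m/s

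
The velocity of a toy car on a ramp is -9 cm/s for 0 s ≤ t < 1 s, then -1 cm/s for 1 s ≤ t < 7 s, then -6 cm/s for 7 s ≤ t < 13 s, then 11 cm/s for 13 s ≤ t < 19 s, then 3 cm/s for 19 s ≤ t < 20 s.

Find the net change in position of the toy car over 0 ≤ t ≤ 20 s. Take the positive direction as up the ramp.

18 cm

Net displacement equals the area under the velocity-time graph (areas below the axis count negative).
0–1 s: -9 × 1 = -9 cm
1–7 s: -1 × 6 = -6 cm
7–13 s: -6 × 6 = -36 cm
13–19 s: 11 × 6 = 66 cm
19–20 s: 3 × 1 = 3 cm
Net displacement = 18 cm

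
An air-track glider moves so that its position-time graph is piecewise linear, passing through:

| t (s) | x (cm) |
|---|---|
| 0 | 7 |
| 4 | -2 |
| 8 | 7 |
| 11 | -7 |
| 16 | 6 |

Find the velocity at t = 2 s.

-2.25 cm/s

Velocity is the slope of the x-t graph on 0–4 s: (-2 − 7)/(4 − 0) = -2.25 cm/s.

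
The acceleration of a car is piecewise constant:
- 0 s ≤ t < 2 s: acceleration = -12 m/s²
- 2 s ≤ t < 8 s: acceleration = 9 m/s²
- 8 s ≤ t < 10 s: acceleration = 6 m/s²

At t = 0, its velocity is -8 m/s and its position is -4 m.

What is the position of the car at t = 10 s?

-18 m

On each constant-a segment, Δv = aΔt and Δx = v₀Δt + ½aΔt²; chain segment to segment.
0–2 s: v starts -8 m/s; Δx = -8·2 + ½·-12·2² = -40 m; v ends -32 m/s.
2–8 s: v starts -32 m/s; Δx = -32·6 + ½·9·6² = -30 m; v ends 22 m/s.
8–10 s: v starts 22 m/s; Δx = 22·2 + ½·6·2² = 56 m; v ends 34 m/s.
x(10) = -4 + Σ Δx = -18 m.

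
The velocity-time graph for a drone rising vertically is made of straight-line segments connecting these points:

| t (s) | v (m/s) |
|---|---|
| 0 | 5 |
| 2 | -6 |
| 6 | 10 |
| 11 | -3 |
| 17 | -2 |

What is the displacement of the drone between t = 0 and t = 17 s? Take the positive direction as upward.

Displacement is the signed area under the v-t curve.
0–2 s: ½(5 + -6)(2) = -1 m
2–6 s: ½(-6 + 10)(4) = 8 m
6–11 s: ½(10 + -3)(5) = 17.5 m
11–17 s: ½(-3 + -2)(6) = -15 m
Net displacement = 9.5 m

9.5 m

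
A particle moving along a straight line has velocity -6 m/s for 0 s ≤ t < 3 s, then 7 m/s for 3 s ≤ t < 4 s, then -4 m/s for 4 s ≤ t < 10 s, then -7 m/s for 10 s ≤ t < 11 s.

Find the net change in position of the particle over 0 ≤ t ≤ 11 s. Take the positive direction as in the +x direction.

Net displacement equals the area under the velocity-time graph (areas below the axis count negative).
0–3 s: -6 × 3 = -18 m
3–4 s: 7 × 1 = 7 m
4–10 s: -4 × 6 = -24 m
10–11 s: -7 × 1 = -7 m
Net displacement = -42 m

-42 m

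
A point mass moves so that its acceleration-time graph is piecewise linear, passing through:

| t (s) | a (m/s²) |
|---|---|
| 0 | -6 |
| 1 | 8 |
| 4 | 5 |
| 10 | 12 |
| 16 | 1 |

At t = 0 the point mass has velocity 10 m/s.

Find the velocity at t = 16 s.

120.5 m/s

Δv equals the area under the a-t graph; then v = v₀ + Δv.
0–1 s: ½(-6 + 8)(1) = 1 m/s
1–4 s: ½(8 + 5)(3) = 19.5 m/s
4–10 s: ½(5 + 12)(6) = 51 m/s
10–16 s: ½(12 + 1)(6) = 39 m/s
Δv = 110.5 m/s, so v(16) = 10 + (110.5) = 120.5 m/s.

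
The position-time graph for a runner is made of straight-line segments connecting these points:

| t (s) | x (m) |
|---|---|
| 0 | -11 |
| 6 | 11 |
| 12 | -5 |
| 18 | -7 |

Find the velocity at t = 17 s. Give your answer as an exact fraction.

-1/3 m/s

Velocity is the slope of the x-t graph on 12–18 s: (-7 − -5)/(18 − 12) = -1/3 m/s.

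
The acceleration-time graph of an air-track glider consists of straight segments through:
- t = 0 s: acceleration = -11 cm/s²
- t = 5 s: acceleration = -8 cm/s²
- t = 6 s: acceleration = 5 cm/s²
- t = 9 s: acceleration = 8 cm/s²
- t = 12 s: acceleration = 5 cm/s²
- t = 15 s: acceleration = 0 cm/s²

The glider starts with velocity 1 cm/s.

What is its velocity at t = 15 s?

-1.5 cm/s

Δv equals the area under the a-t graph; then v = v₀ + Δv.
0–5 s: ½(-11 + -8)(5) = -47.5 cm/s
5–6 s: ½(-8 + 5)(1) = -1.5 cm/s
6–9 s: ½(5 + 8)(3) = 19.5 cm/s
9–12 s: ½(8 + 5)(3) = 19.5 cm/s
12–15 s: ½(5 + 0)(3) = 7.5 cm/s
Δv = -2.5 cm/s, so v(15) = 1 + (-2.5) = -1.5 cm/s.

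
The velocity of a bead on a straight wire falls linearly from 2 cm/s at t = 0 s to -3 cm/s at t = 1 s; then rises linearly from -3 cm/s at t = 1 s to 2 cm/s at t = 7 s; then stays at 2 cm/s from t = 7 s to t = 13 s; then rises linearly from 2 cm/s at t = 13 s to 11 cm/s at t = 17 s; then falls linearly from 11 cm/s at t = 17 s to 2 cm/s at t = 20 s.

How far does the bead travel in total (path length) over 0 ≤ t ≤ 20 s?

Distance (not displacement) is the total path length: add the absolute areas under v-t.
0–1 s: v = 0 at t = 0.4 s; triangle areas 0.4 + 0.9 = 1.3 cm
1–7 s: v = 0 at t = 4.6 s; triangle areas 5.4 + 2.4 = 7.8 cm
7–13 s: |2| × 6 = 12 cm
13–17 s: |½(2 + 11)(4)| = 26 cm
17–20 s: |½(11 + 2)(3)| = 19.5 cm
Total distance = 66.6 cm

66.6 cm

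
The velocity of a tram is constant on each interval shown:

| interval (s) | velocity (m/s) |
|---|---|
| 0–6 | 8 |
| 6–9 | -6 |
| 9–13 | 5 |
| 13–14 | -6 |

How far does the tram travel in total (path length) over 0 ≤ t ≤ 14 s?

92 m

Total distance travelled is ∫|v| dt — sum the magnitudes of each area piece.
0–6 s: |8| × 6 = 48 m
6–9 s: |-6| × 3 = 18 m
9–13 s: |5| × 4 = 20 m
13–14 s: |-6| × 1 = 6 m
Total distance = 92 m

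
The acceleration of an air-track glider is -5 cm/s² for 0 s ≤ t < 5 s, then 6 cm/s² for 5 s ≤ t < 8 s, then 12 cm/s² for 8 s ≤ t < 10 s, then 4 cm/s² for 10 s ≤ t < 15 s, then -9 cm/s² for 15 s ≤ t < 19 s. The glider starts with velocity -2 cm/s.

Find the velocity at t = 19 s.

-1 cm/s

Δv equals the area under the a-t graph; then v = v₀ + Δv.
0–5 s: -5 × 5 = -25 cm/s
5–8 s: 6 × 3 = 18 cm/s
8–10 s: 12 × 2 = 24 cm/s
10–15 s: 4 × 5 = 20 cm/s
15–19 s: -9 × 4 = -36 cm/s
Δv = 1 cm/s, so v(19) = -2 + (1) = -1 cm/s.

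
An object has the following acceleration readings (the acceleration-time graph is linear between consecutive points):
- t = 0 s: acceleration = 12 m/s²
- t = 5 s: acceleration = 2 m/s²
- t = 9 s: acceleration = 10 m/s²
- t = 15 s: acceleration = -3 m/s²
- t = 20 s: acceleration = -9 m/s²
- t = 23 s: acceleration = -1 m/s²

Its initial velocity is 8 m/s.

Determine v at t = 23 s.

43 m/s

Δv equals the area under the a-t graph; then v = v₀ + Δv.
0–5 s: ½(12 + 2)(5) = 35 m/s
5–9 s: ½(2 + 10)(4) = 24 m/s
9–15 s: ½(10 + -3)(6) = 21 m/s
15–20 s: ½(-3 + -9)(5) = -30 m/s
20–23 s: ½(-9 + -1)(3) = -15 m/s
Δv = 35 m/s, so v(23) = 8 + (35) = 43 m/s.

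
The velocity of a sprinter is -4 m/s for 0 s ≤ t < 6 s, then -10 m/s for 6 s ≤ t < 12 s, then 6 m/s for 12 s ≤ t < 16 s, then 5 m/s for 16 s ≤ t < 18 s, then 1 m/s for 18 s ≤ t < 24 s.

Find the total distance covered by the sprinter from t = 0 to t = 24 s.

Total distance travelled is ∫|v| dt — sum the magnitudes of each area piece.
0–6 s: |-4| × 6 = 24 m
6–12 s: |-10| × 6 = 60 m
12–16 s: |6| × 4 = 24 m
16–18 s: |5| × 2 = 10 m
18–24 s: |1| × 6 = 6 m
Total distance = 124 m

124 m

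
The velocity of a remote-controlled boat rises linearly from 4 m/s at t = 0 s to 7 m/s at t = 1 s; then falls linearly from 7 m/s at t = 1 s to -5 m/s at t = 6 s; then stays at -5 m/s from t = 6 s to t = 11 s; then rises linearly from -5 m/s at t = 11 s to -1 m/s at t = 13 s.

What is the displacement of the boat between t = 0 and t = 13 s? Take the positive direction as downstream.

-20.5 m

Net displacement equals the area under the velocity-time graph (areas below the axis count negative).
0–1 s: ½(4 + 7)(1) = 5.5 m
1–6 s: ½(7 + -5)(5) = 5 m
6–11 s: -5 × 5 = -25 m
11–13 s: ½(-5 + -1)(2) = -6 m
Net displacement = -20.5 m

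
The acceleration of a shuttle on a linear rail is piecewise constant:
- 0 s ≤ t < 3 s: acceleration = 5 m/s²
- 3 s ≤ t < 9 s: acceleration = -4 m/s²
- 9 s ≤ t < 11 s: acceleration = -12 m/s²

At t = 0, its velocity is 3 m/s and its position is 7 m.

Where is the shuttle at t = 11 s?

38.5 m

On each constant-a segment, Δv = aΔt and Δx = v₀Δt + ½aΔt²; chain segment to segment.
0–3 s: v starts 3 m/s; Δx = 3·3 + ½·5·3² = 31.5 m; v ends 18 m/s.
3–9 s: v starts 18 m/s; Δx = 18·6 + ½·-4·6² = 36 m; v ends -6 m/s.
9–11 s: v starts -6 m/s; Δx = -6·2 + ½·-12·2² = -36 m; v ends -30 m/s.
x(11) = 7 + Σ Δx = 38.5 m.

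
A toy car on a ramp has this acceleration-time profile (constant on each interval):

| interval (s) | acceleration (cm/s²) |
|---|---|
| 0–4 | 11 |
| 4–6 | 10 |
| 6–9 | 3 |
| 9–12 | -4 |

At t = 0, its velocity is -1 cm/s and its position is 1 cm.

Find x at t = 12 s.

591.5 cm

On each constant-a segment, Δv = aΔt and Δx = v₀Δt + ½aΔt²; chain segment to segment.
0–4 s: v starts -1 cm/s; Δx = -1·4 + ½·11·4² = 84 cm; v ends 43 cm/s.
4–6 s: v starts 43 cm/s; Δx = 43·2 + ½·10·2² = 106 cm; v ends 63 cm/s.
6–9 s: v starts 63 cm/s; Δx = 63·3 + ½·3·3² = 202.5 cm; v ends 72 cm/s.
9–12 s: v starts 72 cm/s; Δx = 72·3 + ½·-4·3² = 198 cm; v ends 60 cm/s.
x(12) = 1 + Σ Δx = 591.5 cm.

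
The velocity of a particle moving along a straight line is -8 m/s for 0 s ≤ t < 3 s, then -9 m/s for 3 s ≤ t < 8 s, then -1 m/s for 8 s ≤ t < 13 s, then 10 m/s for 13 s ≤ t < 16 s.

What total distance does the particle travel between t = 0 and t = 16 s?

Total distance travelled is ∫|v| dt — sum the magnitudes of each area piece.
0–3 s: |-8| × 3 = 24 m
3–8 s: |-9| × 5 = 45 m
8–13 s: |-1| × 5 = 5 m
13–16 s: |10| × 3 = 30 m
Total distance = 104 m

104 m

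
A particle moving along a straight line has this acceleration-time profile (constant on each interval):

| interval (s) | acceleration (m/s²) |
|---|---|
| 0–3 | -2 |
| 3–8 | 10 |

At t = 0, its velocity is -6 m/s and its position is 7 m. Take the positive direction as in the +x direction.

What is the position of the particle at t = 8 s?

45 m

On each constant-a segment, Δv = aΔt and Δx = v₀Δt + ½aΔt²; chain segment to segment.
0–3 s: v starts -6 m/s; Δx = -6·3 + ½·-2·3² = -27 m; v ends -12 m/s.
3–8 s: v starts -12 m/s; Δx = -12·5 + ½·10·5² = 65 m; v ends 38 m/s.
x(8) = 7 + Σ Δx = 45 m.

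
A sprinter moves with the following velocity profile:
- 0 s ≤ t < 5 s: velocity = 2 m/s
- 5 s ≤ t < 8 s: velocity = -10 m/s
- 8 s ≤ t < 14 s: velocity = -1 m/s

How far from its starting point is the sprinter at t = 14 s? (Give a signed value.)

-26 m

Net displacement equals the area under the velocity-time graph (areas below the axis count negative).
0–5 s: 2 × 5 = 10 m
5–8 s: -10 × 3 = -30 m
8–14 s: -1 × 6 = -6 m
Net displacement = -26 m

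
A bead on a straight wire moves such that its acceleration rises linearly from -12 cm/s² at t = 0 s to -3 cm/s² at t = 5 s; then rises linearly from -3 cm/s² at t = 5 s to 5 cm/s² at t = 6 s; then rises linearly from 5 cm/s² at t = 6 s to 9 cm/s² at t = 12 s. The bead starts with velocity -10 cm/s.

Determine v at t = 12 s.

Δv equals the area under the a-t graph; then v = v₀ + Δv.
0–5 s: ½(-12 + -3)(5) = -37.5 cm/s
5–6 s: ½(-3 + 5)(1) = 1 cm/s
6–12 s: ½(5 + 9)(6) = 42 cm/s
Δv = 5.5 cm/s, so v(12) = -10 + (5.5) = -4.5 cm/s.

-4.5 cm/s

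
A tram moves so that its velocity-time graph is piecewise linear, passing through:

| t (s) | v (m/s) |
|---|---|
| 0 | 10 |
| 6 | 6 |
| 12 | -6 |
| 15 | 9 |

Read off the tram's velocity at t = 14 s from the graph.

On 12–15 s the graph is linear from -6 to 9 m/s: v(14) = -6 + (9 − -6)·(14 − 12)/(15 − 12) = 4 m/s.

4 m/s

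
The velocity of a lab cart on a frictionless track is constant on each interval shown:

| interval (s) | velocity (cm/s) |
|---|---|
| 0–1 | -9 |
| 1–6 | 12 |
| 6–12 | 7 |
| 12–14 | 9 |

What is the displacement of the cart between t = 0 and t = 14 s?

111 cm

Net displacement equals the area under the velocity-time graph (areas below the axis count negative).
0–1 s: -9 × 1 = -9 cm
1–6 s: 12 × 5 = 60 cm
6–12 s: 7 × 6 = 42 cm
12–14 s: 9 × 2 = 18 cm
Net displacement = 111 cm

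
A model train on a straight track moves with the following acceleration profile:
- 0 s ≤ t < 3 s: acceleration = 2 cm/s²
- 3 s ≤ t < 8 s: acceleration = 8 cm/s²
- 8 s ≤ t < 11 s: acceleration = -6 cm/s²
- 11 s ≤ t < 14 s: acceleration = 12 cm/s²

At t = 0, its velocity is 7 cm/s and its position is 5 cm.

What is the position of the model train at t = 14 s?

491 cm

On each constant-a segment, Δv = aΔt and Δx = v₀Δt + ½aΔt²; chain segment to segment.
0–3 s: v starts 7 cm/s; Δx = 7·3 + ½·2·3² = 30 cm; v ends 13 cm/s.
3–8 s: v starts 13 cm/s; Δx = 13·5 + ½·8·5² = 165 cm; v ends 53 cm/s.
8–11 s: v starts 53 cm/s; Δx = 53·3 + ½·-6·3² = 132 cm; v ends 35 cm/s.
11–14 s: v starts 35 cm/s; Δx = 35·3 + ½·12·3² = 159 cm; v ends 71 cm/s.
x(14) = 5 + Σ Δx = 491 cm.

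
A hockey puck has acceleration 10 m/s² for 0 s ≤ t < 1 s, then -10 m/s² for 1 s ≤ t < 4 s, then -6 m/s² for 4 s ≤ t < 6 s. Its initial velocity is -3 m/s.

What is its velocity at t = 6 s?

-35 m/s

Δv equals the area under the a-t graph; then v = v₀ + Δv.
0–1 s: 10 × 1 = 10 m/s
1–4 s: -10 × 3 = -30 m/s
4–6 s: -6 × 2 = -12 m/s
Δv = -32 m/s, so v(6) = -3 + (-32) = -35 m/s.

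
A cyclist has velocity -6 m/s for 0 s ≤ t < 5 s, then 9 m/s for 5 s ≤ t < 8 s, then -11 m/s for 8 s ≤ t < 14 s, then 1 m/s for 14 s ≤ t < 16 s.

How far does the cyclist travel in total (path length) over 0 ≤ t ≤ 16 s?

Distance (not displacement) is the total path length: add the absolute areas under v-t.
0–5 s: |-6| × 5 = 30 m
5–8 s: |9| × 3 = 27 m
8–14 s: |-11| × 6 = 66 m
14–16 s: |1| × 2 = 2 m
Total distance = 125 m

125 m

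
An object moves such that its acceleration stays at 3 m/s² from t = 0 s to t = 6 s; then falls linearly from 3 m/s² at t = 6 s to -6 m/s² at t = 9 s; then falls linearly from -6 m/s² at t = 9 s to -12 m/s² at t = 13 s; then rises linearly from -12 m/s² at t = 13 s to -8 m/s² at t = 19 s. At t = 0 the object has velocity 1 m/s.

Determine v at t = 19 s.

-81.5 m/s

Δv equals the area under the a-t graph; then v = v₀ + Δv.
0–6 s: 3 × 6 = 18 m/s
6–9 s: ½(3 + -6)(3) = -4.5 m/s
9–13 s: ½(-6 + -12)(4) = -36 m/s
13–19 s: ½(-12 + -8)(6) = -60 m/s
Δv = -82.5 m/s, so v(19) = 1 + (-82.5) = -81.5 m/s.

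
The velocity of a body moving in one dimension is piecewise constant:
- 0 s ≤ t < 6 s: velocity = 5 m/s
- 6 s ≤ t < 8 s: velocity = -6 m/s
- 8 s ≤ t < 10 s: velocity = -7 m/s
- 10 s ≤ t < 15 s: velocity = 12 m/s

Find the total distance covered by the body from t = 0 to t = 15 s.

116 m

Total distance travelled is ∫|v| dt — sum the magnitudes of each area piece.
0–6 s: |5| × 6 = 30 m
6–8 s: |-6| × 2 = 12 m
8–10 s: |-7| × 2 = 14 m
10–15 s: |12| × 5 = 60 m
Total distance = 116 m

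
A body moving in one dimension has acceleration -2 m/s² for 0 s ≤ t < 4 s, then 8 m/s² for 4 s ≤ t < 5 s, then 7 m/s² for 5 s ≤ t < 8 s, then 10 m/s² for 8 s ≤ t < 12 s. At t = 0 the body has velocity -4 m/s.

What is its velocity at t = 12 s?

Δv equals the area under the a-t graph; then v = v₀ + Δv.
0–4 s: -2 × 4 = -8 m/s
4–5 s: 8 × 1 = 8 m/s
5–8 s: 7 × 3 = 21 m/s
8–12 s: 10 × 4 = 40 m/s
Δv = 61 m/s, so v(12) = -4 + (61) = 57 m/s.

57 m/s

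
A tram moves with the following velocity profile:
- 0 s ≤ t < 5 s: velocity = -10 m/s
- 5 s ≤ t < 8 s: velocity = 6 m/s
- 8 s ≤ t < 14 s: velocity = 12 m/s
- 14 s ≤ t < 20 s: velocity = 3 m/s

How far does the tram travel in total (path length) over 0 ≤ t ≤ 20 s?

Distance (not displacement) is the total path length: add the absolute areas under v-t.
0–5 s: |-10| × 5 = 50 m
5–8 s: |6| × 3 = 18 m
8–14 s: |12| × 6 = 72 m
14–20 s: |3| × 6 = 18 m
Total distance = 158 m

158 m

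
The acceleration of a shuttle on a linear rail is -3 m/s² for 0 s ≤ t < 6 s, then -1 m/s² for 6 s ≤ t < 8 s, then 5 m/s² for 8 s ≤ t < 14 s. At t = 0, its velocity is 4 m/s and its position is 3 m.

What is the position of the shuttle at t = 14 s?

-63 m

On each constant-a segment, Δv = aΔt and Δx = v₀Δt + ½aΔt²; chain segment to segment.
0–6 s: v starts 4 m/s; Δx = 4·6 + ½·-3·6² = -30 m; v ends -14 m/s.
6–8 s: v starts -14 m/s; Δx = -14·2 + ½·-1·2² = -30 m; v ends -16 m/s.
8–14 s: v starts -16 m/s; Δx = -16·6 + ½·5·6² = -6 m; v ends 14 m/s.
x(14) = 3 + Σ Δx = -63 m.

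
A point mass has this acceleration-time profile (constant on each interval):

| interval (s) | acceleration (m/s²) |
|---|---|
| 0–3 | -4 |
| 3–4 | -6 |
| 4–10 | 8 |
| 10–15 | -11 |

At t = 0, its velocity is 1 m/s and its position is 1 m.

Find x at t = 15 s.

31.5 m

On each constant-a segment, Δv = aΔt and Δx = v₀Δt + ½aΔt²; chain segment to segment.
0–3 s: v starts 1 m/s; Δx = 1·3 + ½·-4·3² = -15 m; v ends -11 m/s.
3–4 s: v starts -11 m/s; Δx = -11·1 + ½·-6·1² = -14 m; v ends -17 m/s.
4–10 s: v starts -17 m/s; Δx = -17·6 + ½·8·6² = 42 m; v ends 31 m/s.
10–15 s: v starts 31 m/s; Δx = 31·5 + ½·-11·5² = 17.5 m; v ends -24 m/s.
x(15) = 1 + Σ Δx = 31.5 m.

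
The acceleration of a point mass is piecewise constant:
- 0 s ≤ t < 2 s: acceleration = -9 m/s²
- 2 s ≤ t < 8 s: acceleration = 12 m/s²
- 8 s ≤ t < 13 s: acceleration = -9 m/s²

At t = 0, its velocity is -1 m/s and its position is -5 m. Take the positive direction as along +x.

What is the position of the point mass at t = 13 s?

On each constant-a segment, Δv = aΔt and Δx = v₀Δt + ½aΔt²; chain segment to segment.
0–2 s: v starts -1 m/s; Δx = -1·2 + ½·-9·2² = -20 m; v ends -19 m/s.
2–8 s: v starts -19 m/s; Δx = -19·6 + ½·12·6² = 102 m; v ends 53 m/s.
8–13 s: v starts 53 m/s; Δx = 53·5 + ½·-9·5² = 152.5 m; v ends 8 m/s.
x(13) = -5 + Σ Δx = 229.5 m.

229.5 m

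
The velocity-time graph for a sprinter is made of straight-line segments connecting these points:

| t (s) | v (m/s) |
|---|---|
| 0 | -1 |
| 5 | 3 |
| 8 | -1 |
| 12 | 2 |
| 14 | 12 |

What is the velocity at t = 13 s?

On 12–14 s the graph is linear from 2 to 12 m/s: v(13) = 2 + (12 − 2)·(13 − 12)/(14 − 12) = 7 m/s.

7 m/s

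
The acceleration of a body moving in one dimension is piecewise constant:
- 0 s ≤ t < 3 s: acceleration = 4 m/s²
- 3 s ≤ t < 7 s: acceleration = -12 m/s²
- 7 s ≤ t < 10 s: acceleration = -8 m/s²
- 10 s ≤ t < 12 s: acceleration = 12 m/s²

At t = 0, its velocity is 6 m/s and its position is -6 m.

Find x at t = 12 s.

On each constant-a segment, Δv = aΔt and Δx = v₀Δt + ½aΔt²; chain segment to segment.
0–3 s: v starts 6 m/s; Δx = 6·3 + ½·4·3² = 36 m; v ends 18 m/s.
3–7 s: v starts 18 m/s; Δx = 18·4 + ½·-12·4² = -24 m; v ends -30 m/s.
7–10 s: v starts -30 m/s; Δx = -30·3 + ½·-8·3² = -126 m; v ends -54 m/s.
10–12 s: v starts -54 m/s; Δx = -54·2 + ½·12·2² = -84 m; v ends -30 m/s.
x(12) = -6 + Σ Δx = -204 m.

-204 m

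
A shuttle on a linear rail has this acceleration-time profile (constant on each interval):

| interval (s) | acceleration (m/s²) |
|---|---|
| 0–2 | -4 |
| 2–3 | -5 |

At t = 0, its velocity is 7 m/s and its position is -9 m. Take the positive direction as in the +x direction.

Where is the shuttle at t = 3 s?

On each constant-a segment, Δv = aΔt and Δx = v₀Δt + ½aΔt²; chain segment to segment.
0–2 s: v starts 7 m/s; Δx = 7·2 + ½·-4·2² = 6 m; v ends -1 m/s.
2–3 s: v starts -1 m/s; Δx = -1·1 + ½·-5·1² = -3.5 m; v ends -6 m/s.
x(3) = -9 + Σ Δx = -6.5 m.

-6.5 m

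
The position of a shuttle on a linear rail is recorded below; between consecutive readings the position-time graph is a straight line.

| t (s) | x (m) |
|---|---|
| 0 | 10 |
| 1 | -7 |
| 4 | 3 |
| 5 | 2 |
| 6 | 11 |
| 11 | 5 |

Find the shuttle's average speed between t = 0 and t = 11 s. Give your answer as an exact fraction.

Average speed = (total path length)/(elapsed time); on a piecewise-linear x-t graph the path length is Σ|Δx|.
0–1 s: |Δx| = |-7 − 10| = 17 m
1–4 s: |Δx| = |3 − -7| = 10 m
4–5 s: |Δx| = |2 − 3| = 1 m
5–6 s: |Δx| = |11 − 2| = 9 m
6–11 s: |Δx| = |5 − 11| = 6 m
Total path = 43 m; average speed = 43/11 = 43/11 m/s.

43/11 m/s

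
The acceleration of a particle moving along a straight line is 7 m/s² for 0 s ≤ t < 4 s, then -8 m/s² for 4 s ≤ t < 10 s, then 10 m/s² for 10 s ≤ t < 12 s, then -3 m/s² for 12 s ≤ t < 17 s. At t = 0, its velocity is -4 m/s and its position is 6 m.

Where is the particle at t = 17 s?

-39.5 m

On each constant-a segment, Δv = aΔt and Δx = v₀Δt + ½aΔt²; chain segment to segment.
0–4 s: v starts -4 m/s; Δx = -4·4 + ½·7·4² = 40 m; v ends 24 m/s.
4–10 s: v starts 24 m/s; Δx = 24·6 + ½·-8·6² = 0 m; v ends -24 m/s.
10–12 s: v starts -24 m/s; Δx = -24·2 + ½·10·2² = -28 m; v ends -4 m/s.
12–17 s: v starts -4 m/s; Δx = -4·5 + ½·-3·5² = -57.5 m; v ends -19 m/s.
x(17) = 6 + Σ Δx = -39.5 m.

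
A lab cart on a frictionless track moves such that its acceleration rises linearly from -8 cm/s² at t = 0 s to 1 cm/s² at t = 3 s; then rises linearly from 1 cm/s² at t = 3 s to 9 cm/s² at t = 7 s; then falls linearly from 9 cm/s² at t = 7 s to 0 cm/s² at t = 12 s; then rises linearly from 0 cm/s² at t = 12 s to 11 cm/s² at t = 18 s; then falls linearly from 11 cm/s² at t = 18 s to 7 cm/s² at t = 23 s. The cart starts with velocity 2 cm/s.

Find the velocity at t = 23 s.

112 cm/s

Δv equals the area under the a-t graph; then v = v₀ + Δv.
0–3 s: ½(-8 + 1)(3) = -10.5 cm/s
3–7 s: ½(1 + 9)(4) = 20 cm/s
7–12 s: ½(9 + 0)(5) = 22.5 cm/s
12–18 s: ½(0 + 11)(6) = 33 cm/s
18–23 s: ½(11 + 7)(5) = 45 cm/s
Δv = 110 cm/s, so v(23) = 2 + (110) = 112 cm/s.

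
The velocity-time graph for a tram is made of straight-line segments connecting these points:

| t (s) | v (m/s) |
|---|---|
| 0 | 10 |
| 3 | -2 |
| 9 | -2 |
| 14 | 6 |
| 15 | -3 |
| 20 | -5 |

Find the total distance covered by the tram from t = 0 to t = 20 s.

Distance (not displacement) is the total path length: add the absolute areas under v-t.
0–3 s: v = 0 at t = 2.5 s; triangle areas 12.5 + 0.5 = 13 m
3–9 s: |-2| × 6 = 12 m
9–14 s: v = 0 at t = 10.25 s; triangle areas 1.25 + 11.25 = 12.5 m
14–15 s: v = 0 at t = 44/3 s; triangle areas 2 + 0.5 = 2.5 m
15–20 s: |½(-3 + -5)(5)| = 20 m
Total distance = 60 m

60 m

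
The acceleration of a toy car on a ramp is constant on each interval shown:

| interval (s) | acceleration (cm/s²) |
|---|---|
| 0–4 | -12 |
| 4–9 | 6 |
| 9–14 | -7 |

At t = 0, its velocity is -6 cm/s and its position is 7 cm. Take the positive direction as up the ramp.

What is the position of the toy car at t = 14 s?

On each constant-a segment, Δv = aΔt and Δx = v₀Δt + ½aΔt²; chain segment to segment.
0–4 s: v starts -6 cm/s; Δx = -6·4 + ½·-12·4² = -120 cm; v ends -54 cm/s.
4–9 s: v starts -54 cm/s; Δx = -54·5 + ½·6·5² = -195 cm; v ends -24 cm/s.
9–14 s: v starts -24 cm/s; Δx = -24·5 + ½·-7·5² = -207.5 cm; v ends -59 cm/s.
x(14) = 7 + Σ Δx = -515.5 cm.

-515.5 cm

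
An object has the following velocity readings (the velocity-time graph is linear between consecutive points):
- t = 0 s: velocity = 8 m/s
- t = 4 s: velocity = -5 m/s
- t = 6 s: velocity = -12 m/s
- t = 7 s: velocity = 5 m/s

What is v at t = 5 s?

On 4–6 s the graph is linear from -5 to -12 m/s: v(5) = -5 + (-12 − -5)·(5 − 4)/(6 − 4) = -8.5 m/s.

-8.5 m/s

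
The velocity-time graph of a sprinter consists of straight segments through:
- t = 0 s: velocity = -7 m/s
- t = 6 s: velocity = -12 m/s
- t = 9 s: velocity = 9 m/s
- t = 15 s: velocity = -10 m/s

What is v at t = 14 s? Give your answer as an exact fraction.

On 9–15 s the graph is linear from 9 to -10 m/s: v(14) = 9 + (-10 − 9)·(14 − 9)/(15 − 9) = -41/6 m/s.

-41/6 m/s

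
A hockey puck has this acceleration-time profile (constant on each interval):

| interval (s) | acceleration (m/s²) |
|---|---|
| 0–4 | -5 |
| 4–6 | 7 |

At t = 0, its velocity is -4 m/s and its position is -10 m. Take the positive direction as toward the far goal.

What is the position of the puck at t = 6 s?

On each constant-a segment, Δv = aΔt and Δx = v₀Δt + ½aΔt²; chain segment to segment.
0–4 s: v starts -4 m/s; Δx = -4·4 + ½·-5·4² = -56 m; v ends -24 m/s.
4–6 s: v starts -24 m/s; Δx = -24·2 + ½·7·2² = -34 m; v ends -10 m/s.
x(6) = -10 + Σ Δx = -100 m.

-100 m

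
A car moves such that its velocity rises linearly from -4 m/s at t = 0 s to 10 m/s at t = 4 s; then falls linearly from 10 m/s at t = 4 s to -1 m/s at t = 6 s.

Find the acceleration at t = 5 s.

Acceleration is the slope of the v-t graph on 4–6 s: (-1 − 10)/(6 − 4) = -5.5 m/s².

-5.5 m/s²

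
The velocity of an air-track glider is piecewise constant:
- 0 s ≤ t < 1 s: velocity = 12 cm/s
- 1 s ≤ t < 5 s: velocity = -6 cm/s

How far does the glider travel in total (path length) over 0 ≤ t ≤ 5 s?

Total distance travelled is ∫|v| dt — sum the magnitudes of each area piece.
0–1 s: |12| × 1 = 12 cm
1–5 s: |-6| × 4 = 24 cm
Total distance = 36 cm

36 cm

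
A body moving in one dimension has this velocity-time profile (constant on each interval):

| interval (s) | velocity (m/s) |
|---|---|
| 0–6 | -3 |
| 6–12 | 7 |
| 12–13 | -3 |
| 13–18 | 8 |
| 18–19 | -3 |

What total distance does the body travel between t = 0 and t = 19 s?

Total distance travelled is ∫|v| dt — sum the magnitudes of each area piece.
0–6 s: |-3| × 6 = 18 m
6–12 s: |7| × 6 = 42 m
12–13 s: |-3| × 1 = 3 m
13–18 s: |8| × 5 = 40 m
18–19 s: |-3| × 1 = 3 m
Total distance = 106 m

106 m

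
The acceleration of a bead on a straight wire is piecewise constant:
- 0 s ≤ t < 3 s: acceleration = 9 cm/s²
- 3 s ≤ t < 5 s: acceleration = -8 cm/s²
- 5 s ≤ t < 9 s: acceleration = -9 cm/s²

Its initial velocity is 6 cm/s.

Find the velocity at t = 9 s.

Δv equals the area under the a-t graph; then v = v₀ + Δv.
0–3 s: 9 × 3 = 27 cm/s
3–5 s: -8 × 2 = -16 cm/s
5–9 s: -9 × 4 = -36 cm/s
Δv = -25 cm/s, so v(9) = 6 + (-25) = -19 cm/s.

-19 cm/s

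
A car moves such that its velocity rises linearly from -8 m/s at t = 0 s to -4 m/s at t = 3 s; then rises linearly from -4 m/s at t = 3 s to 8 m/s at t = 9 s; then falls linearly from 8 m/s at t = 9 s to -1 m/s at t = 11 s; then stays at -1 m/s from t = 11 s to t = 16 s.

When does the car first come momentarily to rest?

t = 5 s

v changes sign on 3–9 s (from -4 to 8); the graph is linear there, so v = 0 at t = 3 + (4)·(9 − 3)/(8 − -4) = 5 s.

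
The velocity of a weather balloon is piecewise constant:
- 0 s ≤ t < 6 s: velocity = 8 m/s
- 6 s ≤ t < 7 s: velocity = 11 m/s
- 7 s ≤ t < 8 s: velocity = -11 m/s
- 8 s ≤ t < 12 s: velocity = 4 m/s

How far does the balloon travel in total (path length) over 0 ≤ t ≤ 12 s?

86 m

Total distance travelled is ∫|v| dt — sum the magnitudes of each area piece.
0–6 s: |8| × 6 = 48 m
6–7 s: |11| × 1 = 11 m
7–8 s: |-11| × 1 = 11 m
8–12 s: |4| × 4 = 16 m
Total distance = 86 m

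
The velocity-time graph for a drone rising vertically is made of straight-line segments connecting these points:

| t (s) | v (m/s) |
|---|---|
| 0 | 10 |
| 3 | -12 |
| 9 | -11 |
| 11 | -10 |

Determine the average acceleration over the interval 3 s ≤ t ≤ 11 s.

0.25 m/s²

Average acceleration = Δv/Δt = (-10 − -12)/(11 − 3) = 0.25 m/s².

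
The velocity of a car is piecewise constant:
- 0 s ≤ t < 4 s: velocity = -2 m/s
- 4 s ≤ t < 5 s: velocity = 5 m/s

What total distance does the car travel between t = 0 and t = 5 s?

Total distance travelled is ∫|v| dt — sum the magnitudes of each area piece.
0–4 s: |-2| × 4 = 8 m
4–5 s: |5| × 1 = 5 m
Total distance = 13 m

13 m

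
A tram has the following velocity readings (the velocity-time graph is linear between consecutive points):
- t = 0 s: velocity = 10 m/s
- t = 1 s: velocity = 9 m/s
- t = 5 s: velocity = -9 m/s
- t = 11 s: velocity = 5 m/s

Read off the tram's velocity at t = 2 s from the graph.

On 1–5 s the graph is linear from 9 to -9 m/s: v(2) = 9 + (-9 − 9)·(2 − 1)/(5 − 1) = 4.5 m/s.

4.5 m/s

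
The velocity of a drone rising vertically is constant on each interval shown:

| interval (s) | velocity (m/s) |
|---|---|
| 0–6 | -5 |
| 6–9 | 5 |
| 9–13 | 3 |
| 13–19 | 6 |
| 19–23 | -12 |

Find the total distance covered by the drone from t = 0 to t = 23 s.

141 m

Total distance travelled is ∫|v| dt — sum the magnitudes of each area piece.
0–6 s: |-5| × 6 = 30 m
6–9 s: |5| × 3 = 15 m
9–13 s: |3| × 4 = 12 m
13–19 s: |6| × 6 = 36 m
19–23 s: |-12| × 4 = 48 m
Total distance = 141 m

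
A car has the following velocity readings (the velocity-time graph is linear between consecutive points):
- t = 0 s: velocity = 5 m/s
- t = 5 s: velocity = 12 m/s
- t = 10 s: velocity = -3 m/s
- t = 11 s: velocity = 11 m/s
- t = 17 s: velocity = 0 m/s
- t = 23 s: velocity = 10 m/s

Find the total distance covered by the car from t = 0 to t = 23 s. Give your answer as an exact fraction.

1899/14 m

Total distance travelled is ∫|v| dt — sum the magnitudes of each area piece.
0–5 s: |½(5 + 12)(5)| = 42.5 m
5–10 s: v = 0 at t = 9 s; triangle areas 24 + 1.5 = 25.5 m
10–11 s: v = 0 at t = 143/14 s; triangle areas 9/28 + 121/28 = 65/14 m
11–17 s: |½(11 + 0)(6)| = 33 m
17–23 s: |½(0 + 10)(6)| = 30 m
Total distance = 1899/14 m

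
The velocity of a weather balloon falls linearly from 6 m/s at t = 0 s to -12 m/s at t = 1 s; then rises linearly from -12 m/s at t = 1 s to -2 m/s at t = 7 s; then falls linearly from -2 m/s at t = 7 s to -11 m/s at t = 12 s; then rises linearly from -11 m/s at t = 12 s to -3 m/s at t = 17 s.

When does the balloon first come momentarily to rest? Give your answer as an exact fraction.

t = 1/3 s

v changes sign on 0–1 s (from 6 to -12); the graph is linear there, so v = 0 at t = 0 + (-6)·(1 − 0)/(-12 − 6) = 1/3 s.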